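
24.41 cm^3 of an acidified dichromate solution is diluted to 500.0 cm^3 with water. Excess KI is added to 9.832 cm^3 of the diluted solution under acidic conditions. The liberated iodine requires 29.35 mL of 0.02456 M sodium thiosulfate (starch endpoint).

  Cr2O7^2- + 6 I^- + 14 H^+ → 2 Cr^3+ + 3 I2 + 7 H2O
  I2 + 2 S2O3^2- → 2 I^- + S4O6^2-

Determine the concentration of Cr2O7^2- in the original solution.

0.2503 M

n(S2O3^2-) = 0.02935 × 0.02456 = 7.208 × 10^-4 mol
n(I2) = n(S2O3^2-)/2 = 3.604 × 10^-4 mol
From the 1:3 ratio, n(Cr2O7^2-) in the aliquot = 1/3 × 3.604 × 10^-4 = 1.201 × 10^-4 mol
[Cr2O7^2-]_dilute = 1.201 × 10^-4 / 0.009832 = 0.01222 mol/L
[Cr2O7^2-]_original = 0.01222 × 500.0/24.41 = 0.2503 mol/L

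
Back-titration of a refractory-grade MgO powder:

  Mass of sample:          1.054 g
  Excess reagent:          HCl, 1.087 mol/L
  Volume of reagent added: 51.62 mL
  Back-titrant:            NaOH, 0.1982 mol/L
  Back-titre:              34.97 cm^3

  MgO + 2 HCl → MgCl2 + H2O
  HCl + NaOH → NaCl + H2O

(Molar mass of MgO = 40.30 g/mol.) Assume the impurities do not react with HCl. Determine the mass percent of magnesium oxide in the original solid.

n(HCl) added = 0.05162 × 1.087 = 0.05611 mol
n(NaOH) used in back-titration = 0.03497 × 0.1982 = 6.931 × 10^-3 mol
n(HCl) left over = 6.931 × 10^-3 mol (1:1 ratio)
n(HCl) consumed by analyte = 0.05611 − 6.931 × 10^-3 = 0.04918 mol
From the 1:2 ratio, n(MgO) = 1/2 × 0.04918 = 0.02459 mol
mass of MgO = 0.02459 × 40.30 = 0.9910 g
% MgO = 0.9910 / 1.054 × 100 = 94.02 %

94.02 %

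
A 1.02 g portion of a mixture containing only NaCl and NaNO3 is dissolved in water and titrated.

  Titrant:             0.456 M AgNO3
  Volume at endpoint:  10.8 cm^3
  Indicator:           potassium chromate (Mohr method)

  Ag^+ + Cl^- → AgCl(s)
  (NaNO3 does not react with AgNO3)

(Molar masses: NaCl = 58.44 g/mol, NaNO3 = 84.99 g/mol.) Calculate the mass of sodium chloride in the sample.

0.288 g

n(AgNO3) = 0.0108 × 0.456 = 4.92 × 10^-3 mol
Let x = n(NaCl), y = n(NaNO3).
Titrant: 1x = 4.92 × 10^-3;  mass: 58.44x + 84.99y = 1.02
Solving, x = 4.92 × 10^-3 mol, y = 8.62 × 10^-3 mol
mass of NaCl = 4.92 × 10^-3 × 58.44 = 0.288 g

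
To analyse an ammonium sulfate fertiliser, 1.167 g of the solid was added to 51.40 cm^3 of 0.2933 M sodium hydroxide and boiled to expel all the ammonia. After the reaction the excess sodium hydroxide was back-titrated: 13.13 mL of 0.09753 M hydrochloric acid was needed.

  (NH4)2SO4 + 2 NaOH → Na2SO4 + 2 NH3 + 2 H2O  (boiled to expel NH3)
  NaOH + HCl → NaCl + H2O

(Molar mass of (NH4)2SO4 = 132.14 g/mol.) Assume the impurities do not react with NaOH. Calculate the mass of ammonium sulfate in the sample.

0.9114 g

n(NaOH) added = 0.05140 × 0.2933 = 0.01508 mol
n(HCl) used in back-titration = 0.01313 × 0.09753 = 1.281 × 10^-3 mol
n(NaOH) left over = 1.281 × 10^-3 mol (1:1 ratio)
n(NaOH) consumed by analyte = 0.01508 − 1.281 × 10^-3 = 0.01380 mol
From the 1:2 ratio, n((NH4)2SO4) = 1/2 × 0.01380 = 6.898 × 10^-3 mol
mass of (NH4)2SO4 = 6.898 × 10^-3 × 132.14 = 0.9114 g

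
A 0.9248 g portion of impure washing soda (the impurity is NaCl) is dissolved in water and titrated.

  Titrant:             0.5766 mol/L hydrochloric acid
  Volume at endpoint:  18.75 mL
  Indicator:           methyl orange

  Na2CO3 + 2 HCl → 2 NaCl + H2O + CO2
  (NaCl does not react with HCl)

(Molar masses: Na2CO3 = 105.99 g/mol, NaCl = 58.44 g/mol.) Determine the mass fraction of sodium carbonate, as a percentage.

61.95 %

n(HCl) = 0.01875 × 0.5766 = 0.01081 mol
Let x = n(Na2CO3), y = n(NaCl).
Titrant: 2x = 0.01081;  mass: 105.99x + 58.44y = 0.9248
Solving, x = 5.406 × 10^-3 mol, y = 6.021 × 10^-3 mol
mass of Na2CO3 = 5.406 × 10^-3 × 105.99 = 0.5729 g
% Na2CO3 = 0.5729 / 0.9248 × 100 = 61.95 %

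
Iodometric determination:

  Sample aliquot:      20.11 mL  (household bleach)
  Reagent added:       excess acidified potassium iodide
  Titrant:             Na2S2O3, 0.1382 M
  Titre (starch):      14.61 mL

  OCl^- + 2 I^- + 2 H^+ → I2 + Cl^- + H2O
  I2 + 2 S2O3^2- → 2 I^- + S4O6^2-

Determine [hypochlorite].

n(S2O3^2-) = 0.01461 × 0.1382 = 2.019 × 10^-3 mol
n(I2) = n(S2O3^2-)/2 = 1.010 × 10^-3 mol
n(OCl^-) in the aliquot = 1.010 × 10^-3 mol (1:1 ratio)
[OCl^-] = 1.010 × 10^-3 / 0.02011 = 0.05020 mol/L

0.05020 M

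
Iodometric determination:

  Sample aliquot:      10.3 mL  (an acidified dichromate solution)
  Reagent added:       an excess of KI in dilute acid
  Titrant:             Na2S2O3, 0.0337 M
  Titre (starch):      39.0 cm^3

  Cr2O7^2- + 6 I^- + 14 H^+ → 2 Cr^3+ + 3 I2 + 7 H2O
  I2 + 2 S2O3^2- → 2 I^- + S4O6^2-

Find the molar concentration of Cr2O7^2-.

0.0213 M

n(S2O3^2-) = 0.0390 × 0.0337 = 1.31 × 10^-3 mol
n(I2) = n(S2O3^2-)/2 = 6.57 × 10^-4 mol
From the 1:3 ratio, n(Cr2O7^2-) in the aliquot = 1/3 × 6.57 × 10^-4 = 2.19 × 10^-4 mol
[Cr2O7^2-] = 2.19 × 10^-4 / 0.0103 = 0.0213 mol/L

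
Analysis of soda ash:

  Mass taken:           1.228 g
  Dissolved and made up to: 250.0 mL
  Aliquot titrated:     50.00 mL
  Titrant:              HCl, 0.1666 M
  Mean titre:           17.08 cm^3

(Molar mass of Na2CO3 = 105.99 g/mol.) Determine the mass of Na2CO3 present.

0.7540 g

Na2CO3 + 2 HCl → 2 NaCl + H2O + CO2
n(HCl) per titration = 0.01708 × 0.1666 = 2.846 × 10^-3 mol
From the 1:2 ratio, n(Na2CO3) in each aliquot = 1/2 × 2.846 × 10^-3 = 1.423 × 10^-3 mol
n(Na2CO3) in the whole flask = 1.423 × 10^-3 × 250.0/50.00 = 7.114 × 10^-3 mol
mass of Na2CO3 = 7.114 × 10^-3 × 105.99 = 0.7540 g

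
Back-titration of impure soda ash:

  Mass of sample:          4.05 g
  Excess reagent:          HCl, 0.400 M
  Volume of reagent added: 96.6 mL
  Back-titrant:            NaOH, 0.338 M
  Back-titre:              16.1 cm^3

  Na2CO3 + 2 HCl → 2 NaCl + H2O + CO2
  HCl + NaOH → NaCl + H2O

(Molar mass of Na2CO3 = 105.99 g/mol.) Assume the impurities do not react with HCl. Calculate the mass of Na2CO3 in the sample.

n(HCl) added = 0.0966 × 0.400 = 0.0386 mol
n(NaOH) used in back-titration = 0.0161 × 0.338 = 5.44 × 10^-3 mol
n(HCl) left over = 5.44 × 10^-3 mol (1:1 ratio)
n(HCl) consumed by analyte = 0.0386 − 5.44 × 10^-3 = 0.0332 mol
From the 1:2 ratio, n(Na2CO3) = 1/2 × 0.0332 = 0.0166 mol
mass of Na2CO3 = 0.0166 × 105.99 = 1.76 g

1.76 g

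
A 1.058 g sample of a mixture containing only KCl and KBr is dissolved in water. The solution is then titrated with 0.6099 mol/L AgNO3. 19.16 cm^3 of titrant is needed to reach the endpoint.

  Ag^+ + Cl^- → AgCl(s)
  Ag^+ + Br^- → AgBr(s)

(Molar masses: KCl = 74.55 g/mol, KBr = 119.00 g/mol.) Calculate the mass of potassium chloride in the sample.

n(AgNO3) = 0.01916 × 0.6099 = 0.01169 mol
Let x = n(KCl), y = n(KBr).
Titrant: 1x + 1y = 0.01169;  mass: 74.55x + 119.00y = 1.058
Solving, x = 7.482 × 10^-3 mol, y = 4.203 × 10^-3 mol
mass of KCl = 7.482 × 10^-3 × 74.55 = 0.5578 g

0.5578 g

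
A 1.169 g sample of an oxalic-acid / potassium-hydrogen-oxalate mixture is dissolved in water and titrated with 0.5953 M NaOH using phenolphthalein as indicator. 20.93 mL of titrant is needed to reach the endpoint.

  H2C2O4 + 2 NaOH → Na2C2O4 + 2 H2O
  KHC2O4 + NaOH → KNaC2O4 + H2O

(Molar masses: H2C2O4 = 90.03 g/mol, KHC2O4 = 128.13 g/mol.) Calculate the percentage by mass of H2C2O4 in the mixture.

n(NaOH) = 0.02093 × 0.5953 = 0.01246 mol
Let x = n(H2C2O4), y = n(KHC2O4).
Titrant: 2x + 1y = 0.01246;  mass: 90.03x + 128.13y = 1.169
Solving, x = 2.571 × 10^-3 mol, y = 7.317 × 10^-3 mol
mass of H2C2O4 = 2.571 × 10^-3 × 90.03 = 0.2315 g
% H2C2O4 = 0.2315 / 1.169 × 100 = 19.80 %

19.80 %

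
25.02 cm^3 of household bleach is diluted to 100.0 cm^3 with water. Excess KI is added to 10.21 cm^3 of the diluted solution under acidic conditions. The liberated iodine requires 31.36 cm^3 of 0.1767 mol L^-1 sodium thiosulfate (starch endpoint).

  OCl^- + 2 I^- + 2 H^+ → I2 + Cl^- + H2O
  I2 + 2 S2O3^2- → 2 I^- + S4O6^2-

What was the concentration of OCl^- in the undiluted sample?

n(S2O3^2-) = 0.03136 × 0.1767 = 5.541 × 10^-3 mol
n(I2) = n(S2O3^2-)/2 = 2.771 × 10^-3 mol
n(OCl^-) in the aliquot = 2.771 × 10^-3 mol (1:1 ratio)
[OCl^-]_dilute = 2.771 × 10^-3 / 0.01021 = 0.2714 mol/L
[OCl^-]_original = 0.2714 × 100.0/25.02 = 1.085 mol/L

1.085 mol/L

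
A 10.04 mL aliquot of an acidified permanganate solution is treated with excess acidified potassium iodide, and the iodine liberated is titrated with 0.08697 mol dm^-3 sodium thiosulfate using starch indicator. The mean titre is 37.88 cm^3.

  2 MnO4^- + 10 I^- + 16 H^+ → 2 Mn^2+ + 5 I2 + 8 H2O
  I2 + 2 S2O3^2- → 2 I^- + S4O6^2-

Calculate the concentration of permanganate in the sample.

n(S2O3^2-) = 0.03788 × 0.08697 = 3.294 × 10^-3 mol
n(I2) = n(S2O3^2-)/2 = 1.647 × 10^-3 mol
From the 2:5 ratio, n(MnO4^-) in the aliquot = 2/5 × 1.647 × 10^-3 = 6.589 × 10^-4 mol
[MnO4^-] = 6.589 × 10^-4 / 0.01004 = 0.06563 mol/L

0.06563 mol/L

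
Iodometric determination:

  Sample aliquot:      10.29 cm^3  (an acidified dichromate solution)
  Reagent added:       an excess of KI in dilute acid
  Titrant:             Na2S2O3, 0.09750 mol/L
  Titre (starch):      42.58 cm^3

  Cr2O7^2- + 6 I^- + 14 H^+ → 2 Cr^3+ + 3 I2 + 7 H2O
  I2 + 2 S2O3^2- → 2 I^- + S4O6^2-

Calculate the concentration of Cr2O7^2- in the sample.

0.06724 mol/L

n(S2O3^2-) = 0.04258 × 0.09750 = 4.152 × 10^-3 mol
n(I2) = n(S2O3^2-)/2 = 2.076 × 10^-3 mol
From the 1:3 ratio, n(Cr2O7^2-) in the aliquot = 1/3 × 2.076 × 10^-3 = 6.919 × 10^-4 mol
[Cr2O7^2-] = 6.919 × 10^-4 / 0.01029 = 0.06724 mol/L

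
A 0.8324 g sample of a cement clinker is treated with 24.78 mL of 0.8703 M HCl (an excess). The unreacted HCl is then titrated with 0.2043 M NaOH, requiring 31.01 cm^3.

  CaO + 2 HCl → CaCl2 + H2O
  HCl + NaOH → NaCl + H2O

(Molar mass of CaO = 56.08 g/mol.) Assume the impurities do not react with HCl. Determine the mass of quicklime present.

0.4271 g

n(HCl) added = 0.02478 × 0.8703 = 0.02157 mol
n(NaOH) used in back-titration = 0.03101 × 0.2043 = 6.335 × 10^-3 mol
n(HCl) left over = 6.335 × 10^-3 mol (1:1 ratio)
n(HCl) consumed by analyte = 0.02157 − 6.335 × 10^-3 = 0.01523 mol
From the 1:2 ratio, n(CaO) = 1/2 × 0.01523 = 7.615 × 10^-3 mol
mass of CaO = 7.615 × 10^-3 × 56.08 = 0.4271 g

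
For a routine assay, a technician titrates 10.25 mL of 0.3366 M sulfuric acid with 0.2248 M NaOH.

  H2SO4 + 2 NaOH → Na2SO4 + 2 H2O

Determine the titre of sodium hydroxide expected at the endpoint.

n(H2SO4) = 0.01025 L × 0.3366 mol/L = 3.450 × 10^-3 mol
From the 2:1 stoichiometry, n(NaOH) = 2/1 × 3.450 × 10^-3 = 6.900 × 10^-3 mol
V(NaOH) = 6.900 × 10^-3 mol / 0.2248 mol/L = 0.03070 L = 30.70 mL

30.70 mL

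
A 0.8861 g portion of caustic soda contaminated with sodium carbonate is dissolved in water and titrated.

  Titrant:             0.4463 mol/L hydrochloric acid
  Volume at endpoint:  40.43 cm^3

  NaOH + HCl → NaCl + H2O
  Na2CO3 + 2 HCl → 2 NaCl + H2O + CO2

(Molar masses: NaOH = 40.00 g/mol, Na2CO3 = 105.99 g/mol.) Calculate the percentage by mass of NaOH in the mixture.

24.36 %

n(HCl) = 0.04043 × 0.4463 = 0.01804 mol
Let x = n(NaOH), y = n(Na2CO3).
Titrant: 1x + 2y = 0.01804;  mass: 40.00x + 105.99y = 0.8861
Solving, x = 5.397 × 10^-3 mol, y = 6.323 × 10^-3 mol
mass of NaOH = 5.397 × 10^-3 × 40.00 = 0.2159 g
% NaOH = 0.2159 / 0.8861 × 100 = 24.36 %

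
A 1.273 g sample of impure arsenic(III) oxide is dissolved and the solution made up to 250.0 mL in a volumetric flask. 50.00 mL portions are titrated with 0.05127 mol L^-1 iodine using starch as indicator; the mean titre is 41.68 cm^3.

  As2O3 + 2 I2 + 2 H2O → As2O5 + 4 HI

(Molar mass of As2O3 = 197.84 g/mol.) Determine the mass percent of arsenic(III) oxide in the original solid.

n(I2) per titration = 0.04168 × 0.05127 = 2.137 × 10^-3 mol
From the 1:2 ratio, n(As2O3) in each aliquot = 1/2 × 2.137 × 10^-3 = 1.068 × 10^-3 mol
n(As2O3) in the whole flask = 1.068 × 10^-3 × 250.0/50.00 = 5.342 × 10^-3 mol
mass of As2O3 = 5.342 × 10^-3 × 197.84 = 1.057 g
% As2O3 = 1.057 / 1.273 × 100 = 83.03 %

83.03 %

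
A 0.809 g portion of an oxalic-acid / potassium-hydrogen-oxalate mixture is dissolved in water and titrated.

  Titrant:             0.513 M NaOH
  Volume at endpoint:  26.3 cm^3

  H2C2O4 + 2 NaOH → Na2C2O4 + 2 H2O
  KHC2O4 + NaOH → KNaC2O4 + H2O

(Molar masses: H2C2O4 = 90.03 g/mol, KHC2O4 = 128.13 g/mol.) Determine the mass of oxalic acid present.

0.498 g

n(NaOH) = 0.0263 × 0.513 = 0.0135 mol
Let x = n(H2C2O4), y = n(KHC2O4).
Titrant: 2x + 1y = 0.0135;  mass: 90.03x + 128.13y = 0.809
Solving, x = 5.53 × 10^-3 mol, y = 2.43 × 10^-3 mol
mass of H2C2O4 = 5.53 × 10^-3 × 90.03 = 0.498 g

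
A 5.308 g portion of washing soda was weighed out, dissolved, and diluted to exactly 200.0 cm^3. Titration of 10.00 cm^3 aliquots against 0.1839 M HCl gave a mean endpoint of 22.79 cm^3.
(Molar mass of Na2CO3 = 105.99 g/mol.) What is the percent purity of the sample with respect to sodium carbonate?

83.69 %

Na2CO3 + 2 HCl → 2 NaCl + H2O + CO2
n(HCl) per titration = 0.02279 × 0.1839 = 4.191 × 10^-3 mol
From the 1:2 ratio, n(Na2CO3) in each aliquot = 1/2 × 4.191 × 10^-3 = 2.096 × 10^-3 mol
n(Na2CO3) in the whole flask = 2.096 × 10^-3 × 200.0/10.00 = 0.04191 mol
mass of Na2CO3 = 0.04191 × 105.99 = 4.442 g
% Na2CO3 = 4.442 / 5.308 × 100 = 83.69 %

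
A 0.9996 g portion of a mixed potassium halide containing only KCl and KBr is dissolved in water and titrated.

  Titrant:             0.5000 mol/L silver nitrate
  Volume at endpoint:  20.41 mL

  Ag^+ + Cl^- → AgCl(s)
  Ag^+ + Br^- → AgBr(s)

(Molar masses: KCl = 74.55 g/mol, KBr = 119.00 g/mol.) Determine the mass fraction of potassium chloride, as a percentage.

n(AgNO3) = 0.02041 × 0.5000 = 0.01021 mol
Let x = n(KCl), y = n(KBr).
Titrant: 1x + 1y = 0.01021;  mass: 74.55x + 119.00y = 0.9996
Solving, x = 4.832 × 10^-3 mol, y = 5.373 × 10^-3 mol
mass of KCl = 4.832 × 10^-3 × 74.55 = 0.3602 g
% KCl = 0.3602 / 0.9996 × 100 = 36.04 %

36.04 %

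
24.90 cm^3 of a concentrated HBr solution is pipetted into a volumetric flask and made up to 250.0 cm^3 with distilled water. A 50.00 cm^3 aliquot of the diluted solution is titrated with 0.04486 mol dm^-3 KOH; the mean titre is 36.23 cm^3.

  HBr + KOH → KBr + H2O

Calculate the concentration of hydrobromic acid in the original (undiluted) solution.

n(KOH) = 0.03623 × 0.04486 = 1.625 × 10^-3 mol
n(HBr) in the aliquot = 1.625 × 10^-3 mol (1:1 ratio)
[HBr]_dilute = 1.625 × 10^-3 / 0.05000 = 0.03251 mol/L
Dilution factor = 250.0 / 24.90 = 10.04
[HBr]_stock = 0.03251 × 10.04 = 0.3264 mol/L

0.3264 mol/L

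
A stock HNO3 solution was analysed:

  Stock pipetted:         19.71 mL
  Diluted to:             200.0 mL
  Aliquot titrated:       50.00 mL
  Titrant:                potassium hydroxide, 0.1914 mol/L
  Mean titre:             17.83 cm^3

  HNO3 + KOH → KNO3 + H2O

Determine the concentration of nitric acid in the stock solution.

0.6926 mol/L

n(KOH) = 0.01783 × 0.1914 = 3.413 × 10^-3 mol
n(HNO3) in the aliquot = 3.413 × 10^-3 mol (1:1 ratio)
[HNO3]_dilute = 3.413 × 10^-3 / 0.05000 = 0.06825 mol/L
Dilution factor = 200.0 / 19.71 = 10.15
[HNO3]_stock = 0.06825 × 10.15 = 0.6926 mol/L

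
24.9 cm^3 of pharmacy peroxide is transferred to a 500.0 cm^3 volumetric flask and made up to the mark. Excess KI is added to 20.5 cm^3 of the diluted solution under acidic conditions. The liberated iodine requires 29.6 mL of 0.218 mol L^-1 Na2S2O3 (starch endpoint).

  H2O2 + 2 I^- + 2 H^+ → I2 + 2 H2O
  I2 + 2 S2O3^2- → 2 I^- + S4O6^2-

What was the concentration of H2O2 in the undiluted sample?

n(S2O3^2-) = 0.0296 × 0.218 = 6.45 × 10^-3 mol
n(I2) = n(S2O3^2-)/2 = 3.23 × 10^-3 mol
n(H2O2) in the aliquot = 3.23 × 10^-3 mol (1:1 ratio)
[H2O2]_dilute = 3.23 × 10^-3 / 0.0205 = 0.157 mol/L
[H2O2]_original = 0.157 × 500.0/24.9 = 3.16 mol/L

3.16 mol/L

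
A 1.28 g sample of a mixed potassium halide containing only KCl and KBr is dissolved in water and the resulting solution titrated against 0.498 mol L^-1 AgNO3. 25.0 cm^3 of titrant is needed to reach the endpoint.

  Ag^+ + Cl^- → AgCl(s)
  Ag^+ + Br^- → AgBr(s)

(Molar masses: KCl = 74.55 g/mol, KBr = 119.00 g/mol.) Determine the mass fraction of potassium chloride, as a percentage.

n(AgNO3) = 0.0250 × 0.498 = 0.0124 mol
Let x = n(KCl), y = n(KBr).
Titrant: 1x + 1y = 0.0124;  mass: 74.55x + 119.00y = 1.28
Solving, x = 4.53 × 10^-3 mol, y = 7.92 × 10^-3 mol
mass of KCl = 4.53 × 10^-3 × 74.55 = 0.338 g
% KCl = 0.338 / 1.28 × 100 = 26.4 %

26.4 %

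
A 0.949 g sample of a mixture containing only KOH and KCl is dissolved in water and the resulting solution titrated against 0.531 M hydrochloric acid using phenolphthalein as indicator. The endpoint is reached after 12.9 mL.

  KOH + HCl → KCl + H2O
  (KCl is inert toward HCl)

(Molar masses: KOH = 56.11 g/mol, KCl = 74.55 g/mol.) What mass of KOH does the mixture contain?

n(HCl) = 0.0129 × 0.531 = 6.85 × 10^-3 mol
Let x = n(KOH), y = n(KCl).
Titrant: 1x = 6.85 × 10^-3;  mass: 56.11x + 74.55y = 0.949
Solving, x = 6.85 × 10^-3 mol, y = 7.57 × 10^-3 mol
mass of KOH = 6.85 × 10^-3 × 56.11 = 0.384 g

0.384 g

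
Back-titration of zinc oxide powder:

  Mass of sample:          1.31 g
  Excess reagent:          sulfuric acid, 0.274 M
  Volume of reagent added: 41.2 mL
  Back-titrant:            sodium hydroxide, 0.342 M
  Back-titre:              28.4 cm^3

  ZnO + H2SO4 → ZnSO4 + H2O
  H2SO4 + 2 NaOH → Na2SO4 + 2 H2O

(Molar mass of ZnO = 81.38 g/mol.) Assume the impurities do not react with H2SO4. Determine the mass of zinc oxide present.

n(H2SO4) added = 0.0412 × 0.274 = 0.0113 mol
n(NaOH) used in back-titration = 0.0284 × 0.342 = 9.71 × 10^-3 mol
From the 1:2 ratio, n(H2SO4) left over = 1/2 × 9.71 × 10^-3 = 4.86 × 10^-3 mol
n(H2SO4) consumed by analyte = 0.0113 − 4.86 × 10^-3 = 6.43 × 10^-3 mol
n(ZnO) = 6.43 × 10^-3 mol (1:1 ratio)
mass of ZnO = 6.43 × 10^-3 × 81.38 = 0.523 g

0.523 g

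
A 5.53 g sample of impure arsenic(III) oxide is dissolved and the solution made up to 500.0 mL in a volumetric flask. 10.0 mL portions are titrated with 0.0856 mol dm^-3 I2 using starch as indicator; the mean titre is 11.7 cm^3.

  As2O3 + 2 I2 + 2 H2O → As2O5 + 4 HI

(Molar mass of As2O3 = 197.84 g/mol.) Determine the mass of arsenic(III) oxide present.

4.95 g

n(I2) per titration = 0.0117 × 0.0856 = 1.00 × 10^-3 mol
From the 1:2 ratio, n(As2O3) in each aliquot = 1/2 × 1.00 × 10^-3 = 5.01 × 10^-4 mol
n(As2O3) in the whole flask = 5.01 × 10^-4 × 500.0/10.0 = 0.0250 mol
mass of As2O3 = 0.0250 × 197.84 = 4.95 g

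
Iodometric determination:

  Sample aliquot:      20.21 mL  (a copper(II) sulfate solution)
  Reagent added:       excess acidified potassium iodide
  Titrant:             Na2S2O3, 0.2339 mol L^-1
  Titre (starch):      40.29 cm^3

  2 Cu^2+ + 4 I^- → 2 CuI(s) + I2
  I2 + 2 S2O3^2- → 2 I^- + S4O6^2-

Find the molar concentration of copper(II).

n(S2O3^2-) = 0.04029 × 0.2339 = 9.424 × 10^-3 mol
n(I2) = n(S2O3^2-)/2 = 4.712 × 10^-3 mol
From the 2:1 ratio, n(Cu2+) in the aliquot = 2/1 × 4.712 × 10^-3 = 9.424 × 10^-3 mol
[Cu2+] = 9.424 × 10^-3 / 0.02021 = 0.4663 mol/L

0.4663 mol/L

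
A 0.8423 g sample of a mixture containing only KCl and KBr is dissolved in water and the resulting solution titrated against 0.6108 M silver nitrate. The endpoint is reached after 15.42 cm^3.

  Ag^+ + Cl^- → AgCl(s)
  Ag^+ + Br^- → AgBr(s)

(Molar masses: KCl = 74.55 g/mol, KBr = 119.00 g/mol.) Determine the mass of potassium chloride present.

n(AgNO3) = 0.01542 × 0.6108 = 9.419 × 10^-3 mol
Let x = n(KCl), y = n(KBr).
Titrant: 1x + 1y = 9.419 × 10^-3;  mass: 74.55x + 119.00y = 0.8423
Solving, x = 6.266 × 10^-3 mol, y = 3.153 × 10^-3 mol
mass of KCl = 6.266 × 10^-3 × 74.55 = 0.4671 g

0.4671 g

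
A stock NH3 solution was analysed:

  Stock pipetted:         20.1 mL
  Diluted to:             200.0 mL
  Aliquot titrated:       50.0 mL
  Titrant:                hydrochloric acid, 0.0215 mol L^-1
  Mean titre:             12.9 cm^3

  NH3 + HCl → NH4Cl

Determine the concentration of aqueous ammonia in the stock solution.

n(HCl) = 0.0129 × 0.0215 = 2.77 × 10^-4 mol
n(NH3) in the aliquot = 2.77 × 10^-4 mol (1:1 ratio)
[NH3]_dilute = 2.77 × 10^-4 / 0.0500 = 0.00555 mol/L
Dilution factor = 200.0 / 20.1 = 9.950
[NH3]_stock = 0.00555 × 9.950 = 0.0552 mol/L

0.0552 mol/L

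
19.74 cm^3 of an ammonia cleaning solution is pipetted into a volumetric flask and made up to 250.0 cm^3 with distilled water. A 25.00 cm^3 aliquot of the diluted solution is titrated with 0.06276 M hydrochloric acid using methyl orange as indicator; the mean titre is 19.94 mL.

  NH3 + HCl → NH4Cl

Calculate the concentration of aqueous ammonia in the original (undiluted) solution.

0.6340 M

n(HCl) = 0.01994 × 0.06276 = 1.251 × 10^-3 mol
n(NH3) in the aliquot = 1.251 × 10^-3 mol (1:1 ratio)
[NH3]_dilute = 1.251 × 10^-3 / 0.02500 = 0.05006 mol/L
Dilution factor = 250.0 / 19.74 = 12.66
[NH3]_stock = 0.05006 × 12.66 = 0.6340 mol/L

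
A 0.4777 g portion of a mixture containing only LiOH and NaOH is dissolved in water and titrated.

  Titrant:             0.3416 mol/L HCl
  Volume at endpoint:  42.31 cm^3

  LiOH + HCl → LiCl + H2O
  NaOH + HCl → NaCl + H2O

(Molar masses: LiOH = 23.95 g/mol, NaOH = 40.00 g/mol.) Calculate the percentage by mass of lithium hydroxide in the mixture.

31.37 %

n(HCl) = 0.04231 × 0.3416 = 0.01445 mol
Let x = n(LiOH), y = n(NaOH).
Titrant: 1x + 1y = 0.01445;  mass: 23.95x + 40.00y = 0.4777
Solving, x = 6.257 × 10^-3 mol, y = 8.196 × 10^-3 mol
mass of LiOH = 6.257 × 10^-3 × 23.95 = 0.1499 g
% LiOH = 0.1499 / 0.4777 × 100 = 31.37 %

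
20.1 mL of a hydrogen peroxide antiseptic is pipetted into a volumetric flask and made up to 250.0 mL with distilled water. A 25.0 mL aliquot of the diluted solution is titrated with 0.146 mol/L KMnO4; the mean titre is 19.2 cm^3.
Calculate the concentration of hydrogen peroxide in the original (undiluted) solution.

2 MnO4^- + 5 H2O2 + 6 H^+ → 2 Mn^2+ + 5 O2 + 8 H2O
n(KMnO4) = 0.0192 × 0.146 = 2.80 × 10^-3 mol
From the 5:2 ratio, n(H2O2) in the aliquot = 5/2 × 2.80 × 10^-3 = 7.01 × 10^-3 mol
[H2O2]_dilute = 7.01 × 10^-3 / 0.0250 = 0.280 mol/L
Dilution factor = 250.0 / 20.1 = 12.44
[H2O2]_stock = 0.280 × 12.44 = 3.49 mol/L

3.49 mol/L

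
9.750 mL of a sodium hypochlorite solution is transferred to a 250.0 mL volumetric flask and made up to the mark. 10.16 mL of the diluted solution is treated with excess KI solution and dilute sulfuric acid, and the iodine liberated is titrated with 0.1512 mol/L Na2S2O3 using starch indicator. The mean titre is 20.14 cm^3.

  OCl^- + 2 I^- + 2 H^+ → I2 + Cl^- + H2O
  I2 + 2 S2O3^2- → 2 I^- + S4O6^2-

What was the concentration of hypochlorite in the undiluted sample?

3.843 mol/L

n(S2O3^2-) = 0.02014 × 0.1512 = 3.045 × 10^-3 mol
n(I2) = n(S2O3^2-)/2 = 1.523 × 10^-3 mol
n(OCl^-) in the aliquot = 1.523 × 10^-3 mol (1:1 ratio)
[OCl^-]_dilute = 1.523 × 10^-3 / 0.01016 = 0.1499 mol/L
[OCl^-]_original = 0.1499 × 250.0/9.750 = 3.843 mol/L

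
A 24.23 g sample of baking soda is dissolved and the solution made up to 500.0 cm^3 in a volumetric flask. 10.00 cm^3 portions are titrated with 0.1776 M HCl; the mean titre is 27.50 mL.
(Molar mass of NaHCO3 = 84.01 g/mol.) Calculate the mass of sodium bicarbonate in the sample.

20.52 g

NaHCO3 + HCl → NaCl + H2O + CO2
n(HCl) per titration = 0.02750 × 0.1776 = 4.884 × 10^-3 mol
n(NaHCO3) in each aliquot = 4.884 × 10^-3 mol (1:1 ratio)
n(NaHCO3) in the whole flask = 4.884 × 10^-3 × 500.0/10.00 = 0.2442 mol
mass of NaHCO3 = 0.2442 × 84.01 = 20.52 g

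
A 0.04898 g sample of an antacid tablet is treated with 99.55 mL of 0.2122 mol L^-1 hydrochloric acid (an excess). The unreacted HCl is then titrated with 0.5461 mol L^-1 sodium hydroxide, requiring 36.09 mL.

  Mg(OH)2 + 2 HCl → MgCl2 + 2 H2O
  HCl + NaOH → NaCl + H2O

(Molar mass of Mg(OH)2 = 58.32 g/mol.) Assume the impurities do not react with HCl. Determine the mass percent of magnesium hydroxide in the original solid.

n(HCl) added = 0.09955 × 0.2122 = 0.02112 mol
n(NaOH) used in back-titration = 0.03609 × 0.5461 = 0.01971 mol
n(HCl) left over = 0.01971 mol (1:1 ratio)
n(HCl) consumed by analyte = 0.02112 − 0.01971 = 1.416 × 10^-3 mol
From the 1:2 ratio, n(Mg(OH)2) = 1/2 × 1.416 × 10^-3 = 7.079 × 10^-4 mol
mass of Mg(OH)2 = 7.079 × 10^-4 × 58.32 = 0.04128 g
% Mg(OH)2 = 0.04128 / 0.04898 × 100 = 84.29 %

84.29 %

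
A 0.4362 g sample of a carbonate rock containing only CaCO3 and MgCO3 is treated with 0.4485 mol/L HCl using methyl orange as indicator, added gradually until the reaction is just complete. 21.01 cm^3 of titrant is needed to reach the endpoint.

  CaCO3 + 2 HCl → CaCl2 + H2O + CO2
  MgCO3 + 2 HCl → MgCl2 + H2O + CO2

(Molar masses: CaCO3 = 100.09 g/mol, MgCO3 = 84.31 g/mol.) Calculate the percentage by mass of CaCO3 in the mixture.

56.67 %

n(HCl) = 0.02101 × 0.4485 = 9.423 × 10^-3 mol
Let x = n(CaCO3), y = n(MgCO3).
Titrant: 2x + 2y = 9.423 × 10^-3;  mass: 100.09x + 84.31y = 0.4362
Solving, x = 2.470 × 10^-3 mol, y = 2.242 × 10^-3 mol
mass of CaCO3 = 2.470 × 10^-3 × 100.09 = 0.2472 g
% CaCO3 = 0.2472 / 0.4362 × 100 = 56.67 %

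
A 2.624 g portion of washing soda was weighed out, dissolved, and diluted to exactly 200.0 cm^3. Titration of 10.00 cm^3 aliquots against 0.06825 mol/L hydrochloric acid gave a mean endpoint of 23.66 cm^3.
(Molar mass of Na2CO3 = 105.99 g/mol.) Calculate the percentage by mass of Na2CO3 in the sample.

Na2CO3 + 2 HCl → 2 NaCl + H2O + CO2
n(HCl) per titration = 0.02366 × 0.06825 = 1.615 × 10^-3 mol
From the 1:2 ratio, n(Na2CO3) in each aliquot = 1/2 × 1.615 × 10^-3 = 8.074 × 10^-4 mol
n(Na2CO3) in the whole flask = 8.074 × 10^-4 × 200.0/10.00 = 0.01615 mol
mass of Na2CO3 = 0.01615 × 105.99 = 1.712 g
% Na2CO3 = 1.712 / 2.624 × 100 = 65.23 %

65.23 %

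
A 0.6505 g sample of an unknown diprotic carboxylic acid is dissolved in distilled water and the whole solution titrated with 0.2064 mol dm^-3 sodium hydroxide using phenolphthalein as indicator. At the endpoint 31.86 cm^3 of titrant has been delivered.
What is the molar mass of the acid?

197.8 g/mol

n(NaOH) = 0.03186 L × 0.2064 mol/L = 6.576 × 10^-3 mol
From the 1:2 ratio, n(H2A) = 1/2 × 6.576 × 10^-3 = 3.288 × 10^-3 mol
M = m / n = 0.6505 g / 3.288 × 10^-3 mol = 197.8 g/mol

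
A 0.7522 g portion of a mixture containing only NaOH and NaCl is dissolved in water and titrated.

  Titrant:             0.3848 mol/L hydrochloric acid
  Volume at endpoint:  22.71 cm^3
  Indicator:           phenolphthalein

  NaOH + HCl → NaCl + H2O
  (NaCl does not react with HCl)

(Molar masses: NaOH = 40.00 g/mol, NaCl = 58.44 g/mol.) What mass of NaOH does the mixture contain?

0.3496 g

n(HCl) = 0.02271 × 0.3848 = 8.739 × 10^-3 mol
Let x = n(NaOH), y = n(NaCl).
Titrant: 1x = 8.739 × 10^-3;  mass: 40.00x + 58.44y = 0.7522
Solving, x = 8.739 × 10^-3 mol, y = 6.890 × 10^-3 mol
mass of NaOH = 8.739 × 10^-3 × 40.00 = 0.3496 g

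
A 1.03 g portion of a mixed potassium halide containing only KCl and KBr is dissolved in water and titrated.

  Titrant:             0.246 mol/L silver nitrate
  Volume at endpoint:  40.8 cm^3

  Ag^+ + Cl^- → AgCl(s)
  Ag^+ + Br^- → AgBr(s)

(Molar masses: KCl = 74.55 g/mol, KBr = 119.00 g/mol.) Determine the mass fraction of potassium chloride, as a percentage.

26.8 %

n(AgNO3) = 0.0408 × 0.246 = 0.0100 mol
Let x = n(KCl), y = n(KBr).
Titrant: 1x + 1y = 0.0100;  mass: 74.55x + 119.00y = 1.03
Solving, x = 3.70 × 10^-3 mol, y = 6.34 × 10^-3 mol
mass of KCl = 3.70 × 10^-3 × 74.55 = 0.276 g
% KCl = 0.276 / 1.03 × 100 = 26.8 %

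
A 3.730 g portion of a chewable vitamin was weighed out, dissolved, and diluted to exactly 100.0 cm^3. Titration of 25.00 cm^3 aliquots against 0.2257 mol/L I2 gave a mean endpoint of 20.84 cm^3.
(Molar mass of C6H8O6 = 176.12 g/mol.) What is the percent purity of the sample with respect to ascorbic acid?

C6H8O6 + I2 → C6H6O6 + 2 HI
n(I2) per titration = 0.02084 × 0.2257 = 4.704 × 10^-3 mol
n(C6H8O6) in each aliquot = 4.704 × 10^-3 mol (1:1 ratio)
n(C6H8O6) in the whole flask = 4.704 × 10^-3 × 100.0/25.00 = 0.01881 mol
mass of C6H8O6 = 0.01881 × 176.12 = 3.314 g
% C6H8O6 = 3.314 / 3.730 × 100 = 88.84 %

88.84 %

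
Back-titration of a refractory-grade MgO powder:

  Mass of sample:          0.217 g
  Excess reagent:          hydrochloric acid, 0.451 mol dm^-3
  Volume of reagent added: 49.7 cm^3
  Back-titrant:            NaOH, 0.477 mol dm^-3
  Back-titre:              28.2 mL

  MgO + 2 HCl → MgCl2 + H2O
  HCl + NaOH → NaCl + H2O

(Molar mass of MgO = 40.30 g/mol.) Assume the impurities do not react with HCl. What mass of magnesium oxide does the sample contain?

n(HCl) added = 0.0497 × 0.451 = 0.0224 mol
n(NaOH) used in back-titration = 0.0282 × 0.477 = 0.0135 mol
n(HCl) left over = 0.0135 mol (1:1 ratio)
n(HCl) consumed by analyte = 0.0224 − 0.0135 = 8.96 × 10^-3 mol
From the 1:2 ratio, n(MgO) = 1/2 × 8.96 × 10^-3 = 4.48 × 10^-3 mol
mass of MgO = 4.48 × 10^-3 × 40.30 = 0.181 g

0.181 g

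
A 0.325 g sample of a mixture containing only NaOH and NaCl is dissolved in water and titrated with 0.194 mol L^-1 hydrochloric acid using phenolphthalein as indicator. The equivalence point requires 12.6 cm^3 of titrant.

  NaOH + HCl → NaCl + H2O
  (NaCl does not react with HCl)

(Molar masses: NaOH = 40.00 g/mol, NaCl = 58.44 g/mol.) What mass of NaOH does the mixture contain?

n(HCl) = 0.0126 × 0.194 = 2.44 × 10^-3 mol
Let x = n(NaOH), y = n(NaCl).
Titrant: 1x = 2.44 × 10^-3;  mass: 40.00x + 58.44y = 0.325
Solving, x = 2.44 × 10^-3 mol, y = 3.89 × 10^-3 mol
mass of NaOH = 2.44 × 10^-3 × 40.00 = 0.0978 g

0.0978 g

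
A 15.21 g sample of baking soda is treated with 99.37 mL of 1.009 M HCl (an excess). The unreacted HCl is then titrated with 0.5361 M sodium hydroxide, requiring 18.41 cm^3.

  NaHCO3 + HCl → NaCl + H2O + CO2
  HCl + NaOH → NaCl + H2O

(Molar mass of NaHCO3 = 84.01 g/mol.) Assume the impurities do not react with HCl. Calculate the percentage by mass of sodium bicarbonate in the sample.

49.93 %

n(HCl) added = 0.09937 × 1.009 = 0.1003 mol
n(NaOH) used in back-titration = 0.01841 × 0.5361 = 9.870 × 10^-3 mol
n(HCl) left over = 9.870 × 10^-3 mol (1:1 ratio)
n(HCl) consumed by analyte = 0.1003 − 9.870 × 10^-3 = 0.09039 mol
n(NaHCO3) = 0.09039 mol (1:1 ratio)
mass of NaHCO3 = 0.09039 × 84.01 = 7.594 g
% NaHCO3 = 7.594 / 15.21 × 100 = 49.93 %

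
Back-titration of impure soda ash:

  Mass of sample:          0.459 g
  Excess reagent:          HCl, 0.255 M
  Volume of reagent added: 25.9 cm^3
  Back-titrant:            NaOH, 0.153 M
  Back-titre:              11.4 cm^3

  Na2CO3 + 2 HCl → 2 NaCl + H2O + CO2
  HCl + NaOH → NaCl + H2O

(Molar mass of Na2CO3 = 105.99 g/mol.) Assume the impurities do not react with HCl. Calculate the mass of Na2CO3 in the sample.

0.258 g

n(HCl) added = 0.0259 × 0.255 = 6.60 × 10^-3 mol
n(NaOH) used in back-titration = 0.0114 × 0.153 = 1.74 × 10^-3 mol
n(HCl) left over = 1.74 × 10^-3 mol (1:1 ratio)
n(HCl) consumed by analyte = 6.60 × 10^-3 − 1.74 × 10^-3 = 4.86 × 10^-3 mol
From the 1:2 ratio, n(Na2CO3) = 1/2 × 4.86 × 10^-3 = 2.43 × 10^-3 mol
mass of Na2CO3 = 2.43 × 10^-3 × 105.99 = 0.258 g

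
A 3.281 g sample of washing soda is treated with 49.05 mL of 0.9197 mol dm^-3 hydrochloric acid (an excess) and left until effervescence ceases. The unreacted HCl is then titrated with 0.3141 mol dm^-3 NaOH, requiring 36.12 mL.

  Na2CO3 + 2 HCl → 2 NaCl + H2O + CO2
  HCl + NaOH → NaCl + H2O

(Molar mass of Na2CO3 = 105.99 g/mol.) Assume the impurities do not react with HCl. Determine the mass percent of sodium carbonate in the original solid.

n(HCl) added = 0.04905 × 0.9197 = 0.04511 mol
n(NaOH) used in back-titration = 0.03612 × 0.3141 = 0.01135 mol
n(HCl) left over = 0.01135 mol (1:1 ratio)
n(HCl) consumed by analyte = 0.04511 − 0.01135 = 0.03377 mol
From the 1:2 ratio, n(Na2CO3) = 1/2 × 0.03377 = 0.01688 mol
mass of Na2CO3 = 0.01688 × 105.99 = 1.789 g
% Na2CO3 = 1.789 / 3.281 × 100 = 54.54 %

54.54 %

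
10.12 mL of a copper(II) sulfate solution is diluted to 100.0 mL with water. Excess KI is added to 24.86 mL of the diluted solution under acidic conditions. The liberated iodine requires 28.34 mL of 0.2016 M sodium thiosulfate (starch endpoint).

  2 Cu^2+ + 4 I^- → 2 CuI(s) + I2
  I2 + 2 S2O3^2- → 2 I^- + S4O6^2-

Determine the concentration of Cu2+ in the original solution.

2.271 M

n(S2O3^2-) = 0.02834 × 0.2016 = 5.713 × 10^-3 mol
n(I2) = n(S2O3^2-)/2 = 2.857 × 10^-3 mol
From the 2:1 ratio, n(Cu2+) in the aliquot = 2/1 × 2.857 × 10^-3 = 5.713 × 10^-3 mol
[Cu2+]_dilute = 5.713 × 10^-3 / 0.02486 = 0.2298 mol/L
[Cu2+]_original = 0.2298 × 100.0/10.12 = 2.271 mol/L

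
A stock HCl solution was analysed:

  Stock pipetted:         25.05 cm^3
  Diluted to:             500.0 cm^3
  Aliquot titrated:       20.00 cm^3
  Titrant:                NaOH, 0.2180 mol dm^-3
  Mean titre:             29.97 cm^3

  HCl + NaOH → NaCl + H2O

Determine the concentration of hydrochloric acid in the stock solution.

6.520 mol/L

n(NaOH) = 0.02997 × 0.2180 = 6.533 × 10^-3 mol
n(HCl) in the aliquot = 6.533 × 10^-3 mol (1:1 ratio)
[HCl]_dilute = 6.533 × 10^-3 / 0.02000 = 0.3267 mol/L
Dilution factor = 500.0 / 25.05 = 19.96
[HCl]_stock = 0.3267 × 19.96 = 6.520 mol/L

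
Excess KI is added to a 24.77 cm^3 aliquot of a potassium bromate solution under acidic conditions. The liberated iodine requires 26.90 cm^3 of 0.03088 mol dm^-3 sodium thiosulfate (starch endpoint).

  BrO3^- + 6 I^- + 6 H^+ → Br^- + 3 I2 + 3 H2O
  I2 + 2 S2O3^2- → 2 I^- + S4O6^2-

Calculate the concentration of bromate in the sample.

n(S2O3^2-) = 0.02690 × 0.03088 = 8.307 × 10^-4 mol
n(I2) = n(S2O3^2-)/2 = 4.153 × 10^-4 mol
From the 1:3 ratio, n(BrO3^-) in the aliquot = 1/3 × 4.153 × 10^-4 = 1.384 × 10^-4 mol
[BrO3^-] = 1.384 × 10^-4 / 0.02477 = 0.005589 mol/L

0.005589 mol/L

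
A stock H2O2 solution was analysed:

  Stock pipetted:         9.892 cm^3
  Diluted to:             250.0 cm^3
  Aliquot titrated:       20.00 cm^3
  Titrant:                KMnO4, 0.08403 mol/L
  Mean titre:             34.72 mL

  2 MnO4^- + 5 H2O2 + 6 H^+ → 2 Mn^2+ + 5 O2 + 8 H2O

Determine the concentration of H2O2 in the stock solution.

9.217 mol/L

n(KMnO4) = 0.03472 × 0.08403 = 2.918 × 10^-3 mol
From the 5:2 ratio, n(H2O2) in the aliquot = 5/2 × 2.918 × 10^-3 = 7.294 × 10^-3 mol
[H2O2]_dilute = 7.294 × 10^-3 / 0.02000 = 0.3647 mol/L
Dilution factor = 250.0 / 9.892 = 25.27
[H2O2]_stock = 0.3647 × 25.27 = 9.217 mol/L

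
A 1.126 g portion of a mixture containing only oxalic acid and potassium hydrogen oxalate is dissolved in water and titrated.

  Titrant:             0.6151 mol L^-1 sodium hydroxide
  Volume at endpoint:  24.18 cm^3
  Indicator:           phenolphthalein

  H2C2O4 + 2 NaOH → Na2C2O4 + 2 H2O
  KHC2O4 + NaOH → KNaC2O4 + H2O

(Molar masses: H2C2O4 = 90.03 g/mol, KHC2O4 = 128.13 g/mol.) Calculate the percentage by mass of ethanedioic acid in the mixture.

37.50 %

n(NaOH) = 0.02418 × 0.6151 = 0.01487 mol
Let x = n(H2C2O4), y = n(KHC2O4).
Titrant: 2x + 1y = 0.01487;  mass: 90.03x + 128.13y = 1.126
Solving, x = 4.690 × 10^-3 mol, y = 5.492 × 10^-3 mol
mass of H2C2O4 = 4.690 × 10^-3 × 90.03 = 0.4223 g
% H2C2O4 = 0.4223 / 1.126 × 100 = 37.50 %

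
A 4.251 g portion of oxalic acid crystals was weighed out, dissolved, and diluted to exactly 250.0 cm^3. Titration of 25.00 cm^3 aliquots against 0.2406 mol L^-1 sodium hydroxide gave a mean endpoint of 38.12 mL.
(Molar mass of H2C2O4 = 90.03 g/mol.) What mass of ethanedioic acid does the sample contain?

4.129 g

H2C2O4 + 2 NaOH → Na2C2O4 + 2 H2O
n(NaOH) per titration = 0.03812 × 0.2406 = 9.172 × 10^-3 mol
From the 1:2 ratio, n(H2C2O4) in each aliquot = 1/2 × 9.172 × 10^-3 = 4.586 × 10^-3 mol
n(H2C2O4) in the whole flask = 4.586 × 10^-3 × 250.0/25.00 = 0.04586 mol
mass of H2C2O4 = 0.04586 × 90.03 = 4.129 g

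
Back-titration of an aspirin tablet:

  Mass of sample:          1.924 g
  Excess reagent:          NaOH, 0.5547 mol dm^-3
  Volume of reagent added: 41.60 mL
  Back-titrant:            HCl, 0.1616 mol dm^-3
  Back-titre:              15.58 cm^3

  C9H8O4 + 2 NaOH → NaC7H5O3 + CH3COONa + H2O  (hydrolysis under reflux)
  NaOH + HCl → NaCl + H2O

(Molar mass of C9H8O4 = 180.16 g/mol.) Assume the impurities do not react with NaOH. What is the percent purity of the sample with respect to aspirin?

n(NaOH) added = 0.04160 × 0.5547 = 0.02308 mol
n(HCl) used in back-titration = 0.01558 × 0.1616 = 2.518 × 10^-3 mol
n(NaOH) left over = 2.518 × 10^-3 mol (1:1 ratio)
n(NaOH) consumed by analyte = 0.02308 − 2.518 × 10^-3 = 0.02056 mol
From the 1:2 ratio, n(C9H8O4) = 1/2 × 0.02056 = 0.01028 mol
mass of C9H8O4 = 0.01028 × 180.16 = 1.852 g
% C9H8O4 = 1.852 / 1.924 × 100 = 96.25 %

96.25 %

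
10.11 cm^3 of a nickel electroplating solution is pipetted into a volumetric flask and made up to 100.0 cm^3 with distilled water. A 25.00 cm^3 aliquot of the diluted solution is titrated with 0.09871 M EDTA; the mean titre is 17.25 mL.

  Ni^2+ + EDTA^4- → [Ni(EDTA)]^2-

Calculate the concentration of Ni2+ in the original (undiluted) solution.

0.6737 M

n(EDTA) = 0.01725 × 0.09871 = 1.703 × 10^-3 mol
n(Ni2+) in the aliquot = 1.703 × 10^-3 mol (1:1 ratio)
[Ni2+]_dilute = 1.703 × 10^-3 / 0.02500 = 0.06811 mol/L
Dilution factor = 100.0 / 10.11 = 9.891
[Ni2+]_stock = 0.06811 × 9.891 = 0.6737 mol/L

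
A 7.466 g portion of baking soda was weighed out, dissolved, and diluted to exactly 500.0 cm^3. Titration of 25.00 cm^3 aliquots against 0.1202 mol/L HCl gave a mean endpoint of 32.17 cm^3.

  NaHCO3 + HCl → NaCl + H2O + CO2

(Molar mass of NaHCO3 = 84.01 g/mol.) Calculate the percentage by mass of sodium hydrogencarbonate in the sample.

n(HCl) per titration = 0.03217 × 0.1202 = 3.867 × 10^-3 mol
n(NaHCO3) in each aliquot = 3.867 × 10^-3 mol (1:1 ratio)
n(NaHCO3) in the whole flask = 3.867 × 10^-3 × 500.0/25.00 = 0.07734 mol
mass of NaHCO3 = 0.07734 × 84.01 = 6.497 g
% NaHCO3 = 6.497 / 7.466 × 100 = 87.02 %

87.02 %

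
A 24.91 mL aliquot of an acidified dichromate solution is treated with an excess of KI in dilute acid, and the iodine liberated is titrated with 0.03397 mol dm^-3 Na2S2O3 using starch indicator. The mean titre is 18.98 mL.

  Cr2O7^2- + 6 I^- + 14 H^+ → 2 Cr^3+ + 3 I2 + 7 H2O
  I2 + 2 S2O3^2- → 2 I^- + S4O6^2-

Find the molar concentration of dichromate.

n(S2O3^2-) = 0.01898 × 0.03397 = 6.448 × 10^-4 mol
n(I2) = n(S2O3^2-)/2 = 3.224 × 10^-4 mol
From the 1:3 ratio, n(Cr2O7^2-) in the aliquot = 1/3 × 3.224 × 10^-4 = 1.075 × 10^-4 mol
[Cr2O7^2-] = 1.075 × 10^-4 / 0.02491 = 0.004314 mol/L

0.004314 mol/L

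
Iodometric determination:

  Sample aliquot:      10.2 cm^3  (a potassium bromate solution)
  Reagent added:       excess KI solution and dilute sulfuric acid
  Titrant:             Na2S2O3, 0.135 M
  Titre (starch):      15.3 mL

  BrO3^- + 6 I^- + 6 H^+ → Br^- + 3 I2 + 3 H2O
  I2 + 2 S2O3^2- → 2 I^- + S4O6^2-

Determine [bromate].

0.0338 M

n(S2O3^2-) = 0.0153 × 0.135 = 2.07 × 10^-3 mol
n(I2) = n(S2O3^2-)/2 = 1.03 × 10^-3 mol
From the 1:3 ratio, n(BrO3^-) in the aliquot = 1/3 × 1.03 × 10^-3 = 3.44 × 10^-4 mol
[BrO3^-] = 3.44 × 10^-4 / 0.0102 = 0.0338 mol/L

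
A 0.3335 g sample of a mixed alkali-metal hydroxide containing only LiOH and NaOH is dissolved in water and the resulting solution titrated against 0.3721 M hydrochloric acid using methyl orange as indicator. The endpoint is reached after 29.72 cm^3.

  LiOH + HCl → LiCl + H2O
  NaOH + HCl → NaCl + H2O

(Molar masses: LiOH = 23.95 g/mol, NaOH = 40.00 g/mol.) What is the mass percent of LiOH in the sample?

48.70 %

n(HCl) = 0.02972 × 0.3721 = 0.01106 mol
Let x = n(LiOH), y = n(NaOH).
Titrant: 1x + 1y = 0.01106;  mass: 23.95x + 40.00y = 0.3335
Solving, x = 6.782 × 10^-3 mol, y = 4.277 × 10^-3 mol
mass of LiOH = 6.782 × 10^-3 × 23.95 = 0.1624 g
% LiOH = 0.1624 / 0.3335 × 100 = 48.70 %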